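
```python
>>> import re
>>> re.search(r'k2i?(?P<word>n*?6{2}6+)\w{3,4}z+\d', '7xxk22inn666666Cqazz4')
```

The pattern matches the literal 'k2', then optionally the literal 'i'; then zero or more of the literal 'n' (lazy), then exactly 2 of the literal '6', then one or more of the literal '6' (captured as 'word'); then 3 to 4 of a word character, then one or more of the literal 'z', then a digit.
Unlike `match`, `search` isn't anchored — it looks for the pattern anywhere in the string.
Here the pattern never matches, so the call returns None.

None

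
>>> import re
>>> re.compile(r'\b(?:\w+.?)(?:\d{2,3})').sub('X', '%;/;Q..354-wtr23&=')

'%;/;Q..X-X&='

The pattern matches a word boundary (`\b`, zero-width); then one or more of a word character, then optionally any character (non-capturing group); then 2 to 3 of a digit (non-capturing group).
Matches: at [7:10] → '354'; at [11:16] → 'wtr23'.
`sub` substitutes 'X' at each match site.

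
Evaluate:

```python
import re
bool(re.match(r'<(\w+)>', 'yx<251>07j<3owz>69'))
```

False

`re.match` won't scan ahead — the pattern has to work from the very first character.
Here the pattern fails at index 0, so the call returns None, and `bool(None)` is False.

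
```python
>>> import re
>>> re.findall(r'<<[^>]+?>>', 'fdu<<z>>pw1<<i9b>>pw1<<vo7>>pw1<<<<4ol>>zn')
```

['<<z>>', '<<i9b>>', '<<vo7>>', '<<<<4ol>>']

Matches: at [3:8] → '<<z>>'; at [11:18] → '<<i9b>>'; at [21:28] → '<<vo7>>'; at [31:40] → '<<<<4ol>>'.
Since nothing is captured, `findall` lists the 4 matched substrings directly.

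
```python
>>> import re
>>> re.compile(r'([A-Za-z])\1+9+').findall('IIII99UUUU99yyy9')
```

['I', 'U', 'y']

A backreference is literal: `\1` must see the identical characters the first group matched.
Scanning left to right: at [0:6] match 'IIII99', group 1 = 'I'; at [6:12] match 'UUUU99', group 1 = 'U'; at [12:16] match 'yyy9', group 1 = 'y'.
Because there's exactly one group, `findall` drops the full match and keeps group 1 from each hit.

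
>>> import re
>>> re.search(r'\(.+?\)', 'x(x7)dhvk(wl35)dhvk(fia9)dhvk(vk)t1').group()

'(x7)'

The match spans [1:5] → '(x7)'.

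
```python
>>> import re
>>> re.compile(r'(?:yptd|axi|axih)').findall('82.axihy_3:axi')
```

['axi', 'axi']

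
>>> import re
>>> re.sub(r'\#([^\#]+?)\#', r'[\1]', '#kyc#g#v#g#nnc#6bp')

'[kyc]g[v]g[nnc]6bp'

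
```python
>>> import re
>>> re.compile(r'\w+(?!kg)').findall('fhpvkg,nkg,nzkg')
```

The negative lookahead/lookbehind blocks any match where the forbidden context is present.
No capturing groups, so `findall` returns the 3 full match strings.

['fhpvkg', 'nkg', 'nzkg']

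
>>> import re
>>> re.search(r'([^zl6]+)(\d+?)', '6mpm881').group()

'mpm881'

Pattern: one or more of any character except [zl6] (captured); then one or more of a digit (lazy) (captured).
`re.search` tries every starting position until one works.
The match spans [1:7] → 'mpm881'.
Captured: group 1 = 'mpm88', group 2 = '1'.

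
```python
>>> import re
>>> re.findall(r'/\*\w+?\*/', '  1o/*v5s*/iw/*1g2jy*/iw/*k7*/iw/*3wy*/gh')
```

`findall` yields the raw match text (4 of them) because the pattern has no groups.

['/*v5s*/', '/*1g2jy*/', '/*k7*/', '/*3wy*/']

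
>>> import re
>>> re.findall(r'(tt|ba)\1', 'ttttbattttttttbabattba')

['tt', 'tt', 'tt', 'ba']

`\1` has to match the exact text group 1 already captured.
Scanning left to right: at [0:4] match 'tttt', group 1 = 'tt'; at [6:10] match 'tttt', group 1 = 'tt'; at [10:14] match 'tttt', group 1 = 'tt'; at [14:18] match 'baba', group 1 = 'ba'.
With a single group, `findall` returns only what that group captured — 4 items.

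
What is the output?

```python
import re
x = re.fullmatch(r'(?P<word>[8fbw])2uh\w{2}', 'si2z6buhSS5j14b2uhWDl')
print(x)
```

Pattern: one of [8fbw] (captured as 'word'); then the literal '2uh', then exactly 2 of a word character.
`fullmatch` succeeds only if the pattern covers the string from start to end.
Here there's no way to consume every character, so the call returns None.

None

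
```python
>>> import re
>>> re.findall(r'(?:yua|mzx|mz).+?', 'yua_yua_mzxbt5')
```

Alternation tries branches left to right and keeps the first one that lets the overall match succeed at that position.
Walking the string: at [0:4] → 'yua_'; at [4:8] → 'yua_'; at [8:12] → 'mzxb'.
`findall` yields the raw match text (3 of them) because the pattern has no groups.

['yua_', 'yua_', 'mzxb']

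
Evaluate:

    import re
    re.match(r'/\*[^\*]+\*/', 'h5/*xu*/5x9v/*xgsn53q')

None

`re.match` only tries the pattern at the start of the string.
Here the string doesn't start with a match, so the call returns None.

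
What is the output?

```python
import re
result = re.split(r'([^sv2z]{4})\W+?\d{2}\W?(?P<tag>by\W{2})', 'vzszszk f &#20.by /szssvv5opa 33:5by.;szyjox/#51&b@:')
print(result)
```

['vzszsz', 'k f ', 'by /', 'szssvv5opa 33:5by.;szyjox/#51&b@:']

The pattern matches exactly 4 of any character except [sv2z] (captured); then one or more of a non-word character (lazy), then exactly 2 of a digit, then optionally a non-word character; then the literal 'by', then exactly 2 of a non-word character (captured as 'tag').
Because the pattern has a capturing group, `split` also inserts each captured text between the pieces.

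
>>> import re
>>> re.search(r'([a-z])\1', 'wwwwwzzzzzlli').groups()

('w',)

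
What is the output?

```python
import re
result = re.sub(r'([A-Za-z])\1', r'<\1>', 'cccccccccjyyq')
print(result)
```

<c><c><c><c>cj<y>q

`\1` is not a pattern — it's the concrete string captured by group 1, re-applied verbatim.
`\1` in the replacement pulls in group 1's text for each match.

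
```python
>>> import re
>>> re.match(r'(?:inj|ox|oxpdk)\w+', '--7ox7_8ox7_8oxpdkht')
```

`match` is anchored at position 0; if the pattern doesn't fit there, it returns None.
Here position 0 doesn't satisfy it, so the call returns None.

None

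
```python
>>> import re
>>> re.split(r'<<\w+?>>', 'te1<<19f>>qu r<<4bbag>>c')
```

['te1', 'qu r', 'c']

Each match becomes a cut point; 3 segments remain.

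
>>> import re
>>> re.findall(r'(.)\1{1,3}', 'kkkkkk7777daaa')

A backreference is literal: `\1` must see the identical characters the first group matched.
Scanning left to right: at [0:4] match 'kkkk', group 1 = 'k'; at [4:6] match 'kk', group 1 = 'k'; at [6:10] match '7777', group 1 = '7'; at [11:14] match 'aaa', group 1 = 'a'.
Because there's exactly one group, `findall` drops the full match and keeps group 1 from each hit.

['k', 'k', '7', 'a']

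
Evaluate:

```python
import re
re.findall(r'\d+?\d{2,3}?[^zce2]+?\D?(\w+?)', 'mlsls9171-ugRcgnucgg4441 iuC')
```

['u', 'i']

This matches one or more of a digit (lazy); then 2 to 3 of a digit (lazy), then one or more of any character except [zce2] (lazy), then optionally a non-digit; then one or more of a word character (lazy) (captured).
Scanning left to right: at [5:11] match '9171-u', group 1 = 'u'; at [20:26] match '4441 i', group 1 = 'i'.
With a single group, `findall` returns only what that group captured — 2 items.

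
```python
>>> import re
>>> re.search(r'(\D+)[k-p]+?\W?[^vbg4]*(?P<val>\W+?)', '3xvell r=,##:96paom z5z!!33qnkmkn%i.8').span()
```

(1, 36)

The pattern matches one or more of a non-digit (captured); then one or more of a character in [k-p] (lazy), then optionally a non-word character, then zero or more of any character except [vbg4]; then one or more of a non-word character (lazy) (captured as 'val').
The match spans [1:36] → 'xvell r=,##:96paom z5z!!33qnkmkn%i.'.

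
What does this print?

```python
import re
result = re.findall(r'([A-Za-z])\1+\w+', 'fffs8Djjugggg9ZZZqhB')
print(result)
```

['f']

After group 1 captures some text, `\1` only succeeds where that same text appears again.
Scanning left to right: at [0:20] match 'fffs8Djjugggg9ZZZqhB', group 1 = 'f'.
One capturing group, so `findall` returns just the captured substring from the one match — 1 in all.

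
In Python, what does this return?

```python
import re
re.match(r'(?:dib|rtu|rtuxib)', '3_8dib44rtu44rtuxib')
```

None

`re.match` only tries the pattern at the start of the string.
Here the string doesn't start with a match, so the call returns None.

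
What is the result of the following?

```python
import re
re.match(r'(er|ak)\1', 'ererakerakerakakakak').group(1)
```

`\1` has to match the exact text group 1 already captured.
With `match`, the pattern is implicitly anchored at the beginning.
The match spans [0:4] → 'erer'.
Captured: group 1 = 'er'.

'er'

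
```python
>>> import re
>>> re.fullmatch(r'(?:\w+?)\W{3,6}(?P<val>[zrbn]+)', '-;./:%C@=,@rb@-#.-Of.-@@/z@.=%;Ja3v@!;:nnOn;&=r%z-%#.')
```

None

For `fullmatch`, every character of the input must be accounted for by the pattern.
Here the pattern can't cover the whole string, so the call returns None.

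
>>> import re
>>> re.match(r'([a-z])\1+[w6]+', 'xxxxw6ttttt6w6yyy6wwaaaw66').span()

A backreference is literal: `\1` must see the identical characters the first group matched.
`match` is anchored at position 0; if the pattern doesn't fit there, it returns None.
The match spans [0:6] → 'xxxxw6'.
Captured: group 1 = 'x'.

(0, 6)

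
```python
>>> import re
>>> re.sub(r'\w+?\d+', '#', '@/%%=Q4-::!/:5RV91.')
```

This matches one or more of a word character (lazy); then one or more of a digit.
Matches: at [5:7] → 'Q4'; at [13:18] → '5RV91'.
Each match is replaced by '#'.

'@/%%=#-::!/:#.'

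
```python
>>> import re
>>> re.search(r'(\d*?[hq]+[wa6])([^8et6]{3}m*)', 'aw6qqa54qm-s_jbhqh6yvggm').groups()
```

The pattern matches zero or more of a digit (lazy), then one or more of one of [hq], then one of [wa6] (captured); then exactly 3 of any character except [8et6], then zero or more of the literal 'm' (captured).
`re.search` tries every starting position until one works.
The match spans [2:10] → '6qqa54qm'.
Captured: group 1 = '6qqa', group 2 = '54qm'.

('6qqa', '54qm')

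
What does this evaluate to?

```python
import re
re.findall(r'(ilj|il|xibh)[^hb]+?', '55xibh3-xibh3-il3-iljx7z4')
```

`|` is ordered: at each position the engine commits to the first alternative that works.
Scanning left to right: at [2:7] match 'xibh3', group 1 = 'xibh'; at [8:13] match 'xibh3', group 1 = 'xibh'; at [14:17] match 'il3', group 1 = 'il'; at [18:22] match 'iljx', group 1 = 'ilj'.
One capturing group, so `findall` returns just the captured substring from each match — 4 in all.

['xibh', 'xibh', 'il', 'ilj']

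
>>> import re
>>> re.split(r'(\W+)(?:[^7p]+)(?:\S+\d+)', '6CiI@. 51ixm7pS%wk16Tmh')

['6CiI', '@. ', 'Tmh']

The group in the pattern means `split` returns the separators' captures alongside the pieces.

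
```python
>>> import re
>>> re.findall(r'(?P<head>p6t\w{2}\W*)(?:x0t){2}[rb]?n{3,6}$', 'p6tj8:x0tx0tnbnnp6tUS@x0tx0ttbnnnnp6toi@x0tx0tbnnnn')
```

This matches the literal 'p6t', then exactly 2 of a word character, then zero or more of a non-word character (captured as 'head'); then the literal 'x0t' repeated 2 times, then optionally one of [rb], then 3 to 6 of the literal 'n'; then anchored at the end.
`findall` collects group 1 from the one match (1 total).

['p6toi@']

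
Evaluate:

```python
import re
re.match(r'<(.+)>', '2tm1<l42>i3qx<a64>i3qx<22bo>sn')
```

None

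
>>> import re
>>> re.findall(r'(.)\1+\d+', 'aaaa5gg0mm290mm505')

['a', 'g', 'm', 'm']

`\1` is not a pattern — it's the concrete string captured by group 1, re-applied verbatim.
Because there's exactly one group, `findall` drops the full match and keeps group 1 from each hit.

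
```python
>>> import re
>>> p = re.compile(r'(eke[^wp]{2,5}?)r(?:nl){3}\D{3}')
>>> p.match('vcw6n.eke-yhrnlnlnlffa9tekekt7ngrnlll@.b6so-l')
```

This matches the literal 'eke', then 2 to 5 of any character except [wp] (lazy) (captured); then a literal 'r', then the literal 'nl' repeated 3 times, then exactly 3 of a non-digit.
`re.match` won't scan ahead — the pattern has to work from the very first character.
Here position 0 doesn't satisfy it, so the call returns None.

None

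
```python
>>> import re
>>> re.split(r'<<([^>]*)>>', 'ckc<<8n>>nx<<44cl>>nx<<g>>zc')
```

['ckc', '8n', 'nx', '44cl', 'nx', 'g', 'zc']

Matches to split on: at [3:9] → '<<8n>>'; at [11:19] → '<<44cl>>'; at [21:26] → '<<g>>'.
`re.split` interleaves the captured-group text with the surrounding fragments.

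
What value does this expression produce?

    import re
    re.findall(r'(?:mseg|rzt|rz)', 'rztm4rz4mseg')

['rzt', 'rz', 'mseg']

Alternation tries branches left to right and keeps the first one that lets the overall match succeed at that position.
`findall` yields the raw match text (3 of them) because the pattern has no groups.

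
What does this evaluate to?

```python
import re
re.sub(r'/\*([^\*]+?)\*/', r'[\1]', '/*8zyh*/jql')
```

'[8zyh]jql'

The replacement refers to a captured group, so each match is rewritten using its own captured text.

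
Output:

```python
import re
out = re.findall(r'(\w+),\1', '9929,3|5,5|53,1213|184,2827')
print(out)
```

['5']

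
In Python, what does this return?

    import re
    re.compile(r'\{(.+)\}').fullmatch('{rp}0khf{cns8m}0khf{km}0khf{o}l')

None

For `fullmatch`, every character of the input must be accounted for by the pattern.
Here the pattern can't cover the whole string, so the call returns None.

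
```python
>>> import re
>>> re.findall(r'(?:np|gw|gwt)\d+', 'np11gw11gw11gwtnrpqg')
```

['np11', 'gw11', 'gw11']

No capturing groups, so `findall` returns the 3 full match strings.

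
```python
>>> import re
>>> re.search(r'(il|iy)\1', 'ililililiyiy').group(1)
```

'il'

After group 1 captures some text, `\1` only succeeds where that same text appears again.
`re.search` scans for the first position where the pattern succeeds.
The match spans [0:4] → 'ilil'.
Captured: group 1 = 'il'.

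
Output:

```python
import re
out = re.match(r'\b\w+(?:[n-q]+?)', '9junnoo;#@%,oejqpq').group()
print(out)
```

9junnoo

The pattern matches a word boundary (`\b`, zero-width); then one or more of a word character; then one or more of a character in [n-q] (lazy) (non-capturing group).
`re.match` won't scan ahead — the pattern has to work from the very first character.
The match spans [0:7] → '9junnoo'.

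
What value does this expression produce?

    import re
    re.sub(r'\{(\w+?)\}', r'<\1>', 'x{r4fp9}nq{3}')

Matches: at [1:8] → '{r4fp9}'; at [10:13] → '{3}'.
The replacement refers to a captured group, so each match is rewritten using its own captured text.

'x<r4fp9>nq<3>'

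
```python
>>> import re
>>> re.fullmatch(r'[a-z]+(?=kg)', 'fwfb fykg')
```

None

Lookahead/lookbehind check context without consuming it, so the matched span excludes the asserted characters.
`re.fullmatch` requires the pattern to consume the entire string.
Here the string isn't matched end-to-end, so the call returns None.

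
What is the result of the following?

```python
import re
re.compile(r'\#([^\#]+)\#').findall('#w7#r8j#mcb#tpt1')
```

['w7', 'mcb']

Scanning left to right: at [0:4] match '#w7#', group 1 = 'w7'; at [7:12] match '#mcb#', group 1 = 'mcb'.
With a single group, `findall` returns only what that group captured — 2 items.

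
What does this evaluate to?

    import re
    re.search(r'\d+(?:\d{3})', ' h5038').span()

(2, 6)

This matches one or more of a digit; then exactly 3 of a digit (non-capturing group).
`re.search` scans for the first position where the pattern succeeds.
The match spans [2:6] → '5038'.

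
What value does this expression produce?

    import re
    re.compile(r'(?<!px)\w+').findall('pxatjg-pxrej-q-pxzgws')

The negative lookahead/lookbehind blocks any match where the forbidden context is present.
With no groups in the pattern, `findall` gives back each whole match — 4 here.

['pxatjg', 'pxrej', 'q', 'pxzgws']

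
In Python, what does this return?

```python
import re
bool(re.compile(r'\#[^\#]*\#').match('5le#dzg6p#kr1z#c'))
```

`match` is anchored at position 0; if the pattern doesn't fit there, it returns None.
Here position 0 doesn't satisfy it, so the call returns None, and `bool(None)` is False.

False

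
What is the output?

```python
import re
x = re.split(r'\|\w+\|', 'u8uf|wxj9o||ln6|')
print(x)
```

Matches to split on: at [4:11] → '|wxj9o|'; at [11:16] → '|ln6|'.
Each match becomes a cut point; 3 segments remain.

['u8uf', '', '']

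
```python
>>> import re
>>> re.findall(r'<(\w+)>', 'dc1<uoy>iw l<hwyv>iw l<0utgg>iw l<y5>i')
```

['uoy', 'hwyv', '0utgg', 'y5']

Scanning left to right: at [3:8] match '<uoy>', group 1 = 'uoy'; at [12:18] match '<hwyv>', group 1 = 'hwyv'; at [22:29] match '<0utgg>', group 1 = '0utgg'; at [33:37] match '<y5>', group 1 = 'y5'.
`findall` collects group 1 from each match (4 total).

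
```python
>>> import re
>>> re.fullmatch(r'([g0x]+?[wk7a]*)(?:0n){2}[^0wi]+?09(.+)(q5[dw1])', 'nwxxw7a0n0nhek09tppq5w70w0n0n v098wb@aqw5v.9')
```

Pattern: one or more of one of [g0x] (lazy), then zero or more of one of [wk7a] (captured); then the literal '0n' repeated 2 times, then one or more of any character except [0wi] (lazy), then the literal '09'; then one or more of any character (captured); then the literal 'q5', then one of [dw1] (captured).
`fullmatch` succeeds only if the pattern covers the string from start to end.
Here there's no way to consume every character, so the call returns None.

None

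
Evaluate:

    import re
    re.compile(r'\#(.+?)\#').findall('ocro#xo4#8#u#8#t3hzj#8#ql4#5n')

Because the quantifier is non-greedy, it stops expanding at the earliest point where the rest of the pattern can succeed.
Because there's exactly one group, `findall` drops the full match and keeps group 1 from each hit.

['xo4', 'u', 't3hzj', 'ql4']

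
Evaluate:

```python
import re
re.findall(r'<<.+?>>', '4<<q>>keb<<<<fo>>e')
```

['<<q>>', '<<<<fo>>']

Lazy quantifiers expand one character at a time until the remainder of the pattern can match.
Scanning left to right: at [1:6] → '<<q>>'; at [9:17] → '<<<<fo>>'.
With no groups in the pattern, `findall` gives back each whole match — 2 here.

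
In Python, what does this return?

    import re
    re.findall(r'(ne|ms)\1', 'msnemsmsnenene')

['ms', 'ne']

The backreference `\1` re-matches whatever the first group consumed, character for character.
Matches: at [4:8] match 'msms', group 1 = 'ms'; at [8:12] match 'nene', group 1 = 'ne'.
`findall` collects group 1 from each match (2 total).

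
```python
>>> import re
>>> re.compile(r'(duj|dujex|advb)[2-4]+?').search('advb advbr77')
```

None

`re.search` tries every starting position until one works.
Here the pattern never matches, so the call returns None.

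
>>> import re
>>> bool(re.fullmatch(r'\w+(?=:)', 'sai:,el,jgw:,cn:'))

`fullmatch` succeeds only if the pattern covers the string from start to end.
Here there's no way to consume every character, so the call returns None, and `bool(None)` is False.

False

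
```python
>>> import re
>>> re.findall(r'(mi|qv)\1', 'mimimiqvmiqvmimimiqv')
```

['mi', 'mi']

`\1` has to match the exact text group 1 already captured.
Matches: at [0:4] match 'mimi', group 1 = 'mi'; at [12:16] match 'mimi', group 1 = 'mi'.
With a single group, `findall` returns only what that group captured — 2 items.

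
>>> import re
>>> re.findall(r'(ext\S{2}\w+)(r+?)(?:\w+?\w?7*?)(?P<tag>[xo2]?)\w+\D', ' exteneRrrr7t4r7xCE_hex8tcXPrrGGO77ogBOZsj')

[('exteneRrrr7t4r7xCE_hex8tcXPr', 'r', '')]

The pattern matches the literal 'ext', then exactly 2 of a non-whitespace character, then one or more of a word character (captured); then one or more of a literal 'r' (lazy) (captured); then one or more of a word character (lazy), then optionally a word character, then zero or more of the literal '7' (lazy) (non-capturing group); then optionally one of [xo2] (captured as 'tag'); then one or more of a word character, then a non-digit.
Matches: at [1:42] match 'exteneRrrr7t4r7xCE_hex8tcXPrrGGO77ogBOZsj', groups = ('exteneRrrr7t4r7xCE_hex8tcXPr', 'r', '').
`findall` packs the 3 group values into a tuple for every match.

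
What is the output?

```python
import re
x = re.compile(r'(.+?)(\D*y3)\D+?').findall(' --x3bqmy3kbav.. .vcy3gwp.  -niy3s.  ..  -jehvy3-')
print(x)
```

[(' --x3', 'bqmy3'), ('b', 'av.. .vcy3'), ('w', 'p.  -niy3'), ('.', '  ..  -jehvy3')]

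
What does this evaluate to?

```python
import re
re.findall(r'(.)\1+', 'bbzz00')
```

['b', 'z', '0']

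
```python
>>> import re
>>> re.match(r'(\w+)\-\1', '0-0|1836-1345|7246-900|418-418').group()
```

'0-0'

After group 1 captures some text, `\1` only succeeds where that same text appears again.
`re.match` only tries the pattern at the start of the string.
The match spans [0:3] → '0-0'.
Captured: group 1 = '0'.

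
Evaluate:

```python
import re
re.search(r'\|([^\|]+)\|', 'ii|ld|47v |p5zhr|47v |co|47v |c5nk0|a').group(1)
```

'ld'

`search` walks the string left to right and returns the first match it finds.
The match spans [2:6] → '|ld|'.
Captured: group 1 = 'ld'.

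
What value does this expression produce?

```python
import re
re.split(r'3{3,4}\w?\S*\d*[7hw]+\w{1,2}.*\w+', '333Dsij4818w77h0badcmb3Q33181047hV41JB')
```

['', '']

Pattern: 3 to 4 of a literal '3', then optionally a word character, then zero or more of a non-whitespace character; then zero or more of a digit, then one or more of one of [7hw]; then 1 to 2 of a word character, then zero or more of any character; then one or more of a word character.
Matches to split on: at [0:38] → '333Dsij4818w77h0badcmb3Q33181047hV41JB'.
`split` removes every match and returns the 2 fragments in between.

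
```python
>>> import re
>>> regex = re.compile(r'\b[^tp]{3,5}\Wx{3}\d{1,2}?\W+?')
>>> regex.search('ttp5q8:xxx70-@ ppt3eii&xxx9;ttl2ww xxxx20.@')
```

None

The pattern matches a word boundary (`\b`, zero-width); then 3 to 5 of any character except [tp], then a non-word character; then exactly 3 of a literal 'x'; then 1 to 2 of a digit (lazy); then one or more of a non-word character (lazy).
`re.search` scans for the first position where the pattern succeeds.
Here the pattern never matches, so the call returns None.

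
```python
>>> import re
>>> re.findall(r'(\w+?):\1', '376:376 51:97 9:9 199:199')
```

`\1` has to match the exact text group 1 already captured.
Matches: at [0:7] match '376:376', group 1 = '376'; at [14:17] match '9:9', group 1 = '9'; at [18:25] match '199:199', group 1 = '199'.
One capturing group, so `findall` returns just the captured substring from each match — 3 in all.

['376', '9', '199']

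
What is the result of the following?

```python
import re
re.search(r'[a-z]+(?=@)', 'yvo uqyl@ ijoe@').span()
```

The lookaround is zero-width — it requires the adjacent text to match without consuming it, so the asserted text isn't part of the match.
`re.search` tries every starting position until one works.
The match spans [4:8] → 'uqyl'.

(4, 8)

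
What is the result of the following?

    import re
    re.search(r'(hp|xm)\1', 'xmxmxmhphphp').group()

'xmxm'

The backreference `\1` re-matches whatever the first group consumed, character for character.
The match spans [0:4] → 'xmxm'.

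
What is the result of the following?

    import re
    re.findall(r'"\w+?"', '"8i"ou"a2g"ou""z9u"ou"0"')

No capturing groups, so `findall` returns the 4 full match strings.

['"8i"', '"a2g"', '"z9u"', '"0"']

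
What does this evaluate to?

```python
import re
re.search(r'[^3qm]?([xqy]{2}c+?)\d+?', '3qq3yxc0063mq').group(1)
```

The pattern matches optionally any character except [3qm]; then exactly 2 of one of [xqy], then one or more of the literal 'c' (lazy) (captured); then one or more of a digit (lazy).
A non-greedy quantifier consumes as few characters as it can — just enough that the remainder of the pattern still matches from where it stops; whatever follows it matches normally.
Unlike `match`, `search` isn't anchored — it looks for the pattern anywhere in the string.
The match spans [4:8] → 'yxc0'.
Captured: group 1 = 'yxc'.

'yxc'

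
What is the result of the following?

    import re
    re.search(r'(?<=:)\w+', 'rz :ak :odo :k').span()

The positive lookaround only admits positions where the adjacent text matches; those characters stay outside the span.
`search` walks the string left to right and returns the first match it finds.
The match spans [4:6] → 'ak'.

(4, 6)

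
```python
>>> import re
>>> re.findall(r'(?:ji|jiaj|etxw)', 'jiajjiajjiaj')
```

Branches in `(...|...)` are attempted left-to-right; the first branch that allows the whole pattern to succeed is taken.
Since nothing is captured, `findall` lists the 3 matched substrings directly.

['ji', 'ji', 'ji']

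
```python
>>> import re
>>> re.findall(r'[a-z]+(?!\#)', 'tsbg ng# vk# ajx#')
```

['tsbg', 'n', 'v', 'aj']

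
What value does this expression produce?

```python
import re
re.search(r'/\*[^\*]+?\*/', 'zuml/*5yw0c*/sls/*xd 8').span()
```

`re.search` tries every starting position until one works.
The match spans [4:13] → '/*5yw0c*/'.

(4, 13)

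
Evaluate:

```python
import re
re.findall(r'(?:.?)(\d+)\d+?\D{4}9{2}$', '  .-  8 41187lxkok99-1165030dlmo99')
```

['116503']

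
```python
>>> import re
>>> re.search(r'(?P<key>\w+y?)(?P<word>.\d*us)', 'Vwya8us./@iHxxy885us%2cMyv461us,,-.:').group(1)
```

'Vwya'

The match spans [0:7] → 'Vwya8us'.
Captured: group 1 = 'Vwya', group 2 = '8us'.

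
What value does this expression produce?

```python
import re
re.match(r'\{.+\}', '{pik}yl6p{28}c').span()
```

(0, 13)

`re.match` won't scan ahead — the pattern has to work from the very first character.
The match spans [0:13] → '{pik}yl6p{28}'.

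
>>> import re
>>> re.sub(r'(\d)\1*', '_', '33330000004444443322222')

'_____'

`\1` is not a pattern — it's the concrete string captured by group 1, re-applied verbatim.
Matches: at [0:4] → '3333'; at [4:10] → '000000'; at [10:16] → '444444'; at [16:18] → '33'; at [18:23] → '22222'.
`sub` substitutes '_' at each match site.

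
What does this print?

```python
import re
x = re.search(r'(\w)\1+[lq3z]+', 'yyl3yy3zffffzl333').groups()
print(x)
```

('y',)

The backreference `\1` re-matches whatever the first group consumed, character for character.
Unlike `match`, `search` isn't anchored — it looks for the pattern anywhere in the string.
The match spans [0:4] → 'yyl3'.
Captured: group 1 = 'y'.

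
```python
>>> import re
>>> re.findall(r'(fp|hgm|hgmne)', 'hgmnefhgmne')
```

['hgm', 'hgm']

Alternation tries branches left to right and keeps the first one that lets the overall match succeed at that position.
One capturing group, so `findall` returns just the captured substring from each match — 2 in all.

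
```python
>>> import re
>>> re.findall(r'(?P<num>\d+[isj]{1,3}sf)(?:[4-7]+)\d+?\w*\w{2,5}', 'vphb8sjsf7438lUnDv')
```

Pattern: one or more of a digit, then 1 to 3 of one of [isj], then the literal 'sf' (captured as 'num'); then one or more of a character in [4-7] (non-capturing group); then one or more of a digit (lazy); then zero or more of a word character, then 2 to 5 of a word character.
Because there's exactly one group, `findall` drops the full match and keeps group 1 from the one hit.

['8sjsf']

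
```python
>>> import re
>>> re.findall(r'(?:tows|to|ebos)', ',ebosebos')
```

['ebos', 'ebos']

`findall` yields the raw match text (2 of them) because the pattern has no groups.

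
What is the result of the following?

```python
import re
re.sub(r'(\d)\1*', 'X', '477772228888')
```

`\1` has to match the exact text group 1 already captured.
`sub` substitutes 'X' at each match site.

'XXXX'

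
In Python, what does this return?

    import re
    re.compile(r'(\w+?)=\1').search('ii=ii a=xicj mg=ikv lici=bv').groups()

The match spans [0:5] → 'ii=ii'.
Captured: group 1 = 'ii'.

('ii',)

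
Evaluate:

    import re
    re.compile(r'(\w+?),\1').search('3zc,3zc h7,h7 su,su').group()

`\1` has to match the exact text group 1 already captured.
`re.search` scans for the first position where the pattern succeeds.
The match spans [0:7] → '3zc,3zc'.
Captured: group 1 = '3zc'.

'3zc,3zc'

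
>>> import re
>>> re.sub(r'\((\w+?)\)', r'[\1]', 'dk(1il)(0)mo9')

Matches: at [2:7] → '(1il)'; at [7:10] → '(0)'.
`\1` in the replacement pulls in group 1's text for each match.

'dk[1il][0]mo9'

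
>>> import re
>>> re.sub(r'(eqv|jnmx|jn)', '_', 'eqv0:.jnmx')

The regex engine tests alternatives in the order written; an earlier branch that matches wins even if a later one would match more.
Matches: at [0:3] → 'eqv'; at [6:10] → 'jnmx'.
Every occurrence is swapped for '_'.

'_0:._'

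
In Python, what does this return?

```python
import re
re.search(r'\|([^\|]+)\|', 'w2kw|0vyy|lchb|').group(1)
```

'0vyy'

The match spans [4:10] → '|0vyy|'.
Captured: group 1 = '0vyy'.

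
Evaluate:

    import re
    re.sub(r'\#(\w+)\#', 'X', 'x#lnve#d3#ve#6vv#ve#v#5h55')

'xXd3X6vvXv#5h55'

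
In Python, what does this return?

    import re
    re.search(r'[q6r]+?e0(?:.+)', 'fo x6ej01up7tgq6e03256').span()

The match spans [14:22] → 'q6e03256'.

(14, 22)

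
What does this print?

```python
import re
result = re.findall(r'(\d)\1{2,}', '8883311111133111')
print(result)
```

`\1` is not a pattern — it's the concrete string captured by group 1, re-applied verbatim.
Walking the string: at [0:3] match '888', group 1 = '8'; at [5:11] match '111111', group 1 = '1'; at [13:16] match '111', group 1 = '1'.
With a single group, `findall` returns only what that group captured — 3 items.

['8', '1', '1']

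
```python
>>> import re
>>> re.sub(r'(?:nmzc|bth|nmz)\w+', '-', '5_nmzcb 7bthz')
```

'5_- 7-'

Every occurrence is swapped for '-'.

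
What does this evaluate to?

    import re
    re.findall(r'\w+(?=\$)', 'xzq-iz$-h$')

['iz', 'h']

Because the assertion is zero-width, the text it checks is not consumed and won't appear in the result.
Matches: at [4:6] → 'iz'; at [8:9] → 'h'.
Since nothing is captured, `findall` lists the 2 matched substrings directly.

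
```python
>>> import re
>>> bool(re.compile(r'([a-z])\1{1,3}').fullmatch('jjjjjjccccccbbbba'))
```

After group 1 captures some text, `\1` only succeeds where that same text appears again.
`re.fullmatch` requires the pattern to consume the entire string.
Here there's no way to consume every character, so the call returns None, and `bool(None)` is False.

False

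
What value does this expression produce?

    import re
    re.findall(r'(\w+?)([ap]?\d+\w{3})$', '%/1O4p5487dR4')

[('1O4', 'p5487dR4')]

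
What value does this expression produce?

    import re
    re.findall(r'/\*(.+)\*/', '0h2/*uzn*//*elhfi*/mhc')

['uzn*//*elhfi']

`findall` collects group 1 from the one match (1 total).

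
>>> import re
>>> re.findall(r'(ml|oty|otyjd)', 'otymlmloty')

['oty', 'ml', 'ml', 'oty']

`findall` collects group 1 from each match (4 total).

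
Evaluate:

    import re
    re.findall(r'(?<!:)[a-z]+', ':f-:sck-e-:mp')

A negative assertion filters positions out without eating any characters.
Scanning left to right: at [5:7] → 'ck'; at [8:9] → 'e'; at [12:13] → 'p'.
`findall` yields the raw match text (3 of them) because the pattern has no groups.

['ck', 'e', 'p']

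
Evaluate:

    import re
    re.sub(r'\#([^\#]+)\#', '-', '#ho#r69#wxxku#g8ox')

'-r69-g8ox'

Matches: at [0:4] → '#ho#'; at [7:14] → '#wxxku#'.
Each match is replaced by '-'.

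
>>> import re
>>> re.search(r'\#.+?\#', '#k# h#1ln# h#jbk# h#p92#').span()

(0, 3)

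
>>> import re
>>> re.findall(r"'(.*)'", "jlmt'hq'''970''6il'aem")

["hq'''970''6il"]

Walking the string: at [4:19] match "'hq'''970''6il'", group 1 = "hq'''970''6il".
Because there's exactly one group, `findall` drops the full match and keeps group 1 from the one hit.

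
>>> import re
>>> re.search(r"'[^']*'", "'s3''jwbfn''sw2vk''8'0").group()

"'s3'"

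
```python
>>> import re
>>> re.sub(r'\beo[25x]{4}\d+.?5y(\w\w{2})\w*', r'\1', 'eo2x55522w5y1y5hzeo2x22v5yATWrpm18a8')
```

'1y5'

`\1` in the replacement pulls in group 1's text for each match.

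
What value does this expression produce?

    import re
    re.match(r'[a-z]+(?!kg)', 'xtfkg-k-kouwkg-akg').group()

'xtfkg'

Because the assertion is negative and zero-width, positions next to the forbidden text are skipped.
With `match`, the pattern is implicitly anchored at the beginning.
The match spans [0:5] → 'xtfkg'.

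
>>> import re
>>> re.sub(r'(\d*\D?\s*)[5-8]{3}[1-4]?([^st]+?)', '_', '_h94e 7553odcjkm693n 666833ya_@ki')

Each match is replaced by '_'.

'_h_dcjkm_33ya_@ki'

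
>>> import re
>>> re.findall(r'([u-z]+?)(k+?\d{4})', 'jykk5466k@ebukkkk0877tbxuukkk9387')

[('y', 'kk5466'), ('u', 'kkkk0877'), ('xuu', 'kkk9387')]

The pattern matches one or more of a character in [u-z] (lazy) (captured); then one or more of the literal 'k' (lazy), then exactly 4 of a digit (captured).
Multiple groups make `findall` return tuples — one 2-tuple for each match.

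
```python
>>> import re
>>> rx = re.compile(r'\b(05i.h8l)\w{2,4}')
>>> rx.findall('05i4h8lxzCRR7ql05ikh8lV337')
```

['05i4h8l']

Pattern: a word boundary (`\b`, zero-width); then the literal '05i', then any character, then the literal 'h8l' (captured); then 2 to 4 of a word character.
With a single group, `findall` returns only what that group captured — 1 item.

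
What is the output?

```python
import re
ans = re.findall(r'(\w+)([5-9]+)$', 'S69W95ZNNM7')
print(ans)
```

This matches one or more of a word character (captured); then one or more of a character in [5-9] (captured); then anchored at the end.
Multiple groups make `findall` return tuples — one 2-tuple for the one match.

[('S69W95ZNNM', '7')]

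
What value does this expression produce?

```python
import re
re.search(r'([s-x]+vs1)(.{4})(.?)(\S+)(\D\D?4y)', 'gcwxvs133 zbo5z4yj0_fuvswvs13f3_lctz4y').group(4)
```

'o5z4yj0_fuvswvs13f3_lct'

The pattern matches one or more of a character in [s-x], then the literal 'vs1' (captured); then exactly 4 of any character (captured); then optionally any character (captured); then one or more of a non-whitespace character (captured); then a non-digit, then optionally a non-digit, then the literal '4y' (captured).
`search` walks the string left to right and returns the first match it finds.
The match spans [2:38] → 'wxvs133 zbo5z4yj0_fuvswvs13f3_lctz4y'.
Captured: group 1 = 'wxvs1', group 2 = '33 z', group 3 = 'b', group 4 = 'o5z4yj0_fuvswvs13f3_lct', group 5 = 'z4y'.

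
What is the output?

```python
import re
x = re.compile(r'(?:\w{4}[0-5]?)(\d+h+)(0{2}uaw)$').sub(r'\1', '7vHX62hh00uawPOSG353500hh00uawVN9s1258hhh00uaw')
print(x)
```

7vHX62hh00uawPOSG353500hh00uaw258hhh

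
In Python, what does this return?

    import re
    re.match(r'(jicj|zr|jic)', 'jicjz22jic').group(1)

'jicj'

Alternation tries branches left to right and keeps the first one that lets the overall match succeed at that position.
`re.match` won't scan ahead — the pattern has to work from the very first character.
The match spans [0:4] → 'jicj'.
Captured: group 1 = 'jicj'.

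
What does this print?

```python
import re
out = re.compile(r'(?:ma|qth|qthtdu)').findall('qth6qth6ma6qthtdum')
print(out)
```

Alternation tries branches left to right and keeps the first one that lets the overall match succeed at that position.
Scanning left to right: at [0:3] → 'qth'; at [4:7] → 'qth'; at [8:10] → 'ma'; at [11:14] → 'qth'.
With no groups in the pattern, `findall` gives back each whole match — 4 here.

['qth', 'qth', 'ma', 'qth']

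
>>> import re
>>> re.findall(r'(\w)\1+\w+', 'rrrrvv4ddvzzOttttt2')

['r']

The backreference `\1` re-matches whatever the first group consumed, character for character.
With a single group, `findall` returns only what that group captured — 1 item.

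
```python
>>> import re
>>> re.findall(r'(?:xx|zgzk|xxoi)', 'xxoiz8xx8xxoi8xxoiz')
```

`|` is ordered: at each position the engine commits to the first alternative that works.
Scanning left to right: at [0:2] → 'xx'; at [6:8] → 'xx'; at [9:11] → 'xx'; at [14:16] → 'xx'.
No capturing groups, so `findall` returns the 4 full match strings.

['xx', 'xx', 'xx', 'xx']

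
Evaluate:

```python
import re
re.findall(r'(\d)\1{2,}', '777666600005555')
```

`\1` is not a pattern — it's the concrete string captured by group 1, re-applied verbatim.
Scanning left to right: at [0:3] match '777', group 1 = '7'; at [3:7] match '6666', group 1 = '6'; at [7:11] match '0000', group 1 = '0'; at [11:15] match '5555', group 1 = '5'.
Because there's exactly one group, `findall` drops the full match and keeps group 1 from each hit.

['7', '6', '0', '5']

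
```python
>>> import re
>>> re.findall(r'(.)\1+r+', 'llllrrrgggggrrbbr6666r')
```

After group 1 captures some text, `\1` only succeeds where that same text appears again.
Scanning left to right: at [0:7] match 'llllrrr', group 1 = 'l'; at [7:14] match 'gggggrr', group 1 = 'g'; at [14:17] match 'bbr', group 1 = 'b'; at [17:22] match '6666r', group 1 = '6'.
Because there's exactly one group, `findall` drops the full match and keeps group 1 from each hit.

['l', 'g', 'b', '6']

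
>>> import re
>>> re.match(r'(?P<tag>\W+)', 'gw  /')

None

Pattern: one or more of a non-word character (captured as 'tag').
`re.match` won't scan ahead — the pattern has to work from the very first character.
Here the pattern fails at index 0, so the call returns None.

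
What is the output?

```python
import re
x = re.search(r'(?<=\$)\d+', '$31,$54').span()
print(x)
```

(1, 3)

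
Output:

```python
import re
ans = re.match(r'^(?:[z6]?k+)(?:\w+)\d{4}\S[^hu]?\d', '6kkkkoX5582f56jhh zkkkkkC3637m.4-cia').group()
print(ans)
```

6kkkkoX5582f56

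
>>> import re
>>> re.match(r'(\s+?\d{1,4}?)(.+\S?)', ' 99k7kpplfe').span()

`match` is anchored at position 0; if the pattern doesn't fit there, it returns None.
The match spans [0:11] → ' 99k7kpplfe'.

(0, 11)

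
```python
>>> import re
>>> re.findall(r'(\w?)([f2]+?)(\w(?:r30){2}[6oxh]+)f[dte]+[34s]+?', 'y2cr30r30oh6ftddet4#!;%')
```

[('y', '2', 'cr30r30oh6')]

The pattern matches optionally a word character (captured); then one or more of one of [f2] (lazy) (captured); then a word character, then the literal 'r30' repeated 2 times, then one or more of one of [6oxh] (captured); then the literal 'f', then one or more of one of [dte], then one or more of one of [34s] (lazy).
Walking the string: at [0:19] match 'y2cr30r30oh6ftddet4', groups = ('y', '2', 'cr30r30oh6').
Multiple groups make `findall` return tuples — one 3-tuple for the one match.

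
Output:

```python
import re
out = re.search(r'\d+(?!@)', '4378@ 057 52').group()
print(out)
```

437

The negative lookaround is zero-width — it rules out positions where the adjacent text would match, without consuming anything.
The match spans [0:3] → '437'.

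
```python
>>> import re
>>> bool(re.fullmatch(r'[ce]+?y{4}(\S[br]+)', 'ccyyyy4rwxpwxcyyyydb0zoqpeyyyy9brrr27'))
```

False

The pattern matches one or more of one of [ce] (lazy), then exactly 4 of a literal 'y'; then a non-whitespace character, then one or more of one of [br] (captured).
For `fullmatch`, every character of the input must be accounted for by the pattern.
Here the string isn't matched end-to-end, so the call returns None, and `bool(None)` is False.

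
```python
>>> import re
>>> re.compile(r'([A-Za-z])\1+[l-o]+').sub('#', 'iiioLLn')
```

'##'

The backreference `\1` re-matches whatever the first group consumed, character for character.
Each match is replaced by '#'.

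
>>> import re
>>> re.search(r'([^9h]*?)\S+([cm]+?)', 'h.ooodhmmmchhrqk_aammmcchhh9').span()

Pattern: zero or more of any character except [9h] (lazy) (captured); then one or more of a non-whitespace character; then one or more of one of [cm] (lazy) (captured).
`re.search` tries every starting position until one works.
The match spans [0:24] → 'h.ooodhmmmchhrqk_aammmcc'.
Captured: group 1 = '', group 2 = 'c'.

(0, 24)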